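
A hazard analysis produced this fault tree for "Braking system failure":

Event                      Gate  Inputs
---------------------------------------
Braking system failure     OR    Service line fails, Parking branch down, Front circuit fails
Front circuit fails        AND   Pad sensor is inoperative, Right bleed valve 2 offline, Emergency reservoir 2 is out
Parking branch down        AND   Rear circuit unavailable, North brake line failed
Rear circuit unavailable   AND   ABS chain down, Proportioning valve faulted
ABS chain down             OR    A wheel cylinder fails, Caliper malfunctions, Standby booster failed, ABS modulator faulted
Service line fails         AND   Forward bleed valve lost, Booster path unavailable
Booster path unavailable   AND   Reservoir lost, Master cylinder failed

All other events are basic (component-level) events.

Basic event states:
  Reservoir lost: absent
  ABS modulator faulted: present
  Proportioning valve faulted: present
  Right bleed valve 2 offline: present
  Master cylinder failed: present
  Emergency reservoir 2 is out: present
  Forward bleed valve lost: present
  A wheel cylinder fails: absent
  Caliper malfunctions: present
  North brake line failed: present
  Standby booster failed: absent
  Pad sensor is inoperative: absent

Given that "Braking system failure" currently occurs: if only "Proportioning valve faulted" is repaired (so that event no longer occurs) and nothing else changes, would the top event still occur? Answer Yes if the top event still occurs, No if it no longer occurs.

No

Counterfactual: set "Proportioning valve faulted" to not occurred.
Booster path unavailable [AND]: Reservoir lost=not, Master cylinder failed=occurs → not all inputs occur → does not occur.
Service line fails [AND]: Forward bleed valve lost=occurs, Booster path unavailable=not → not all inputs occur → does not occur.
ABS chain down [OR]: A wheel cylinder fails=not, Caliper malfunctions=occurs, Standby booster failed=not, ABS modulator faulted=occurs → at least one input occurs → occurs.
Rear circuit unavailable [AND]: ABS chain down=occurs, Proportioning valve faulted=not → not all inputs occur → does not occur.
Parking branch down [AND]: Rear circuit unavailable=not, North brake line failed=occurs → not all inputs occur → does not occur.
Front circuit fails [AND]: Pad sensor is inoperative=not, Right bleed valve 2 offline=occurs, Emergency reservoir 2 is out=occurs → not all inputs occur → does not occur.
Braking system failure [OR]: Service line fails=not, Parking branch down=not, Front circuit fails=not → no input occurs → does not occur.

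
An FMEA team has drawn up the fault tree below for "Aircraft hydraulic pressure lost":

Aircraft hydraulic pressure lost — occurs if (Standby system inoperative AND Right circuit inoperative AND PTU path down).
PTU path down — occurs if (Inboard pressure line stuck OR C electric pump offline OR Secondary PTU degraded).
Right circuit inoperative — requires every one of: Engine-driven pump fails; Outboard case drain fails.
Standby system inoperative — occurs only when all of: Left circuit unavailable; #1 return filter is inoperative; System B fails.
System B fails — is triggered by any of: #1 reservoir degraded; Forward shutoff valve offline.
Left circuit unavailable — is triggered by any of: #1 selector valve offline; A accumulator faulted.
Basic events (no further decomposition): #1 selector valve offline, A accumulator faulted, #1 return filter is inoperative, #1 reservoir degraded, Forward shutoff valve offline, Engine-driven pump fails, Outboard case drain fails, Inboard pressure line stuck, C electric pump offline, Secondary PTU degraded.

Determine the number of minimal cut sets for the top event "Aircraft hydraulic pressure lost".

12

Left circuit unavailable [OR]: union of children's cut sets → 2 cut set(s).
System B fails [OR]: union of children's cut sets → 2 cut set(s).
Standby system inoperative [AND]: one cut set from each child combined → 2 × 1 × 2 = 4 cut set(s).
Right circuit inoperative [AND]: one cut set from each child combined → 1 × 1 = 1 cut set(s).
PTU path down [OR]: union of children's cut sets → 3 cut set(s).
Aircraft hydraulic pressure lost [AND]: one cut set from each child combined → 4 × 1 × 3 = 12 cut set(s).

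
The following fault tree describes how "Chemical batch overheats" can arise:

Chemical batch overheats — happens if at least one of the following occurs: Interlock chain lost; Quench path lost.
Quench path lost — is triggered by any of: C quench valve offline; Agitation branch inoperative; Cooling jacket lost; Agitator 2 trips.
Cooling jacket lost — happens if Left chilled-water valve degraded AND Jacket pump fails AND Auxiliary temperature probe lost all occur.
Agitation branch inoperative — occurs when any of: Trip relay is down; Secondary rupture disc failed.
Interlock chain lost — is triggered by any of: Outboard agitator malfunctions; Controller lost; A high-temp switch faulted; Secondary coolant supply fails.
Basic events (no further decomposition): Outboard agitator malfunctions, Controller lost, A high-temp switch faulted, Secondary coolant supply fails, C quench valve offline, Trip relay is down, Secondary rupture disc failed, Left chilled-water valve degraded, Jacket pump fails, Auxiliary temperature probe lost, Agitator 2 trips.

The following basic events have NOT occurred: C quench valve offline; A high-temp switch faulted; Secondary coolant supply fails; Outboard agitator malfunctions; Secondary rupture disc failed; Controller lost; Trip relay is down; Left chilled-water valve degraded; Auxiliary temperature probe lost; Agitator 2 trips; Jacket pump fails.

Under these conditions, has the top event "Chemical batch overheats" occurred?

No

Interlock chain lost [OR]: Outboard agitator malfunctions=not, Controller lost=not, A high-temp switch faulted=not, Secondary coolant supply fails=not → no input occurs → does not occur.
Agitation branch inoperative [OR]: Trip relay is down=not, Secondary rupture disc failed=not → no input occurs → does not occur.
Cooling jacket lost [AND]: Left chilled-water valve degraded=not, Jacket pump fails=not, Auxiliary temperature probe lost=not → not all inputs occur → does not occur.
Quench path lost [OR]: C quench valve offline=not, Agitation branch inoperative=not, Cooling jacket lost=not, Agitator 2 trips=not → no input occurs → does not occur.
Chemical batch overheats [OR]: Interlock chain lost=not, Quench path lost=not → no input occurs → does not occur.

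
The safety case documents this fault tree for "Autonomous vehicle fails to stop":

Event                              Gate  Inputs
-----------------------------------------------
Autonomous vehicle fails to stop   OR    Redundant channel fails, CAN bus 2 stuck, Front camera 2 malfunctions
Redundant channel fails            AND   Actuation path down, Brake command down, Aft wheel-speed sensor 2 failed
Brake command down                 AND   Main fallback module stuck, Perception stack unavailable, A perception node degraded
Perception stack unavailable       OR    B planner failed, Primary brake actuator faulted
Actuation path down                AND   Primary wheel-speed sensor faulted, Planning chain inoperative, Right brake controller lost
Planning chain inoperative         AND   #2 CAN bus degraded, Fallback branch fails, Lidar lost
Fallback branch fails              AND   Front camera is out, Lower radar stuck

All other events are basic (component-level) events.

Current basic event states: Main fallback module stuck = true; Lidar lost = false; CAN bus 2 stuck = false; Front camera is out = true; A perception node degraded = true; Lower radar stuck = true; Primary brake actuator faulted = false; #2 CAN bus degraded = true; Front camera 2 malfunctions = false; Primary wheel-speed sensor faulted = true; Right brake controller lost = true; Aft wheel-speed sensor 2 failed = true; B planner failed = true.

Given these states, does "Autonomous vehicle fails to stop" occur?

No

Fallback branch fails [AND]: Front camera is out=occurs, Lower radar stuck=occurs → all inputs occur → occurs.
Planning chain inoperative [AND]: #2 CAN bus degraded=occurs, Fallback branch fails=occurs, Lidar lost=not → not all inputs occur → does not occur.
Actuation path down [AND]: Primary wheel-speed sensor faulted=occurs, Planning chain inoperative=not, Right brake controller lost=occurs → not all inputs occur → does not occur.
Perception stack unavailable [OR]: B planner failed=occurs, Primary brake actuator faulted=not → at least one input occurs → occurs.
Brake command down [AND]: Main fallback module stuck=occurs, Perception stack unavailable=occurs, A perception node degraded=occurs → all inputs occur → occurs.
Redundant channel fails [AND]: Actuation path down=not, Brake command down=occurs, Aft wheel-speed sensor 2 failed=occurs → not all inputs occur → does not occur.
Autonomous vehicle fails to stop [OR]: Redundant channel fails=not, CAN bus 2 stuck=not, Front camera 2 malfunctions=not → no input occurs → does not occur.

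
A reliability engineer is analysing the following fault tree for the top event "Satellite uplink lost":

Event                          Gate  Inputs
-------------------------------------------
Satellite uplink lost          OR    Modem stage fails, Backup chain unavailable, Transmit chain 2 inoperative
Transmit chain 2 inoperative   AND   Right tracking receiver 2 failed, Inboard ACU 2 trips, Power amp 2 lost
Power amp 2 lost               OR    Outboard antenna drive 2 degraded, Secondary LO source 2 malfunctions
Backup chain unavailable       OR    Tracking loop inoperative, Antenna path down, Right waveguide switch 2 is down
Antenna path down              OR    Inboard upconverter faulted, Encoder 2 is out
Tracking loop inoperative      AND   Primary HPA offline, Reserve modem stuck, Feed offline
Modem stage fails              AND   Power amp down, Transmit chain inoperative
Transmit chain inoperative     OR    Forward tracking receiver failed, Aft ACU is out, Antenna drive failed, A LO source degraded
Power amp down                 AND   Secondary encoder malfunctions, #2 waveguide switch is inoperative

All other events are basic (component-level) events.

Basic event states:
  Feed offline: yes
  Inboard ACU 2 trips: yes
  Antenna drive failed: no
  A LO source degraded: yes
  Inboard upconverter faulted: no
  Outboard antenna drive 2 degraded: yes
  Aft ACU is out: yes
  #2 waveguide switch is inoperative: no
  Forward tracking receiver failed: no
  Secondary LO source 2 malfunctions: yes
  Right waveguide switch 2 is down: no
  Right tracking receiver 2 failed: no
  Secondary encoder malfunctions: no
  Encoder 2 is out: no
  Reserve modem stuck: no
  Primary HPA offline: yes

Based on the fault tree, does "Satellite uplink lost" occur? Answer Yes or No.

Power amp down [AND]: Secondary encoder malfunctions=not, #2 waveguide switch is inoperative=not → not all inputs occur → does not occur.
Transmit chain inoperative [OR]: Forward tracking receiver failed=not, Aft ACU is out=occurs, Antenna drive failed=not, A LO source degraded=occurs → at least one input occurs → occurs.
Modem stage fails [AND]: Power amp down=not, Transmit chain inoperative=occurs → not all inputs occur → does not occur.
Tracking loop inoperative [AND]: Primary HPA offline=occurs, Reserve modem stuck=not, Feed offline=occurs → not all inputs occur → does not occur.
Antenna path down [OR]: Inboard upconverter faulted=not, Encoder 2 is out=not → no input occurs → does not occur.
Backup chain unavailable [OR]: Tracking loop inoperative=not, Antenna path down=not, Right waveguide switch 2 is down=not → no input occurs → does not occur.
Power amp 2 lost [OR]: Outboard antenna drive 2 degraded=occurs, Secondary LO source 2 malfunctions=occurs → at least one input occurs → occurs.
Transmit chain 2 inoperative [AND]: Right tracking receiver 2 failed=not, Inboard ACU 2 trips=occurs, Power amp 2 lost=occurs → not all inputs occur → does not occur.
Satellite uplink lost [OR]: Modem stage fails=not, Backup chain unavailable=not, Transmit chain 2 inoperative=not → no input occurs → does not occur.

No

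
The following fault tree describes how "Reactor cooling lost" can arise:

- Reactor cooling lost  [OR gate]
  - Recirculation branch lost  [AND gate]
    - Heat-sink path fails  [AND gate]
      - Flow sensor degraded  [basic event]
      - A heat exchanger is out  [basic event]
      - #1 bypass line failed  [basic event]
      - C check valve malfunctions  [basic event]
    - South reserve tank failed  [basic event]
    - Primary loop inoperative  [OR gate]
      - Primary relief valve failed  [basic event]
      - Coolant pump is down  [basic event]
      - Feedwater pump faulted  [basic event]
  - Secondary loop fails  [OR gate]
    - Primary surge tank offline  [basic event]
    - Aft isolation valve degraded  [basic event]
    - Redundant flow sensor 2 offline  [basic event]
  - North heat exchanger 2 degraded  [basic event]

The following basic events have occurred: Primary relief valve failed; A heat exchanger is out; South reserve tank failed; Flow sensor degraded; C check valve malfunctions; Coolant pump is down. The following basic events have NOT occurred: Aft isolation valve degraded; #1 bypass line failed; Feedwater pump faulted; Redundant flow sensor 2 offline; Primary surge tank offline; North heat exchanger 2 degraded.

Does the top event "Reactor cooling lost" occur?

No

Heat-sink path fails [AND]: Flow sensor degraded=occurs, A heat exchanger is out=occurs, #1 bypass line failed=not, C check valve malfunctions=occurs → not all inputs occur → does not occur.
Primary loop inoperative [OR]: Primary relief valve failed=occurs, Coolant pump is down=occurs, Feedwater pump faulted=not → at least one input occurs → occurs.
Recirculation branch lost [AND]: Heat-sink path fails=not, South reserve tank failed=occurs, Primary loop inoperative=occurs → not all inputs occur → does not occur.
Secondary loop fails [OR]: Primary surge tank offline=not, Aft isolation valve degraded=not, Redundant flow sensor 2 offline=not → no input occurs → does not occur.
Reactor cooling lost [OR]: Recirculation branch lost=not, Secondary loop fails=not, North heat exchanger 2 degraded=not → no input occurs → does not occur.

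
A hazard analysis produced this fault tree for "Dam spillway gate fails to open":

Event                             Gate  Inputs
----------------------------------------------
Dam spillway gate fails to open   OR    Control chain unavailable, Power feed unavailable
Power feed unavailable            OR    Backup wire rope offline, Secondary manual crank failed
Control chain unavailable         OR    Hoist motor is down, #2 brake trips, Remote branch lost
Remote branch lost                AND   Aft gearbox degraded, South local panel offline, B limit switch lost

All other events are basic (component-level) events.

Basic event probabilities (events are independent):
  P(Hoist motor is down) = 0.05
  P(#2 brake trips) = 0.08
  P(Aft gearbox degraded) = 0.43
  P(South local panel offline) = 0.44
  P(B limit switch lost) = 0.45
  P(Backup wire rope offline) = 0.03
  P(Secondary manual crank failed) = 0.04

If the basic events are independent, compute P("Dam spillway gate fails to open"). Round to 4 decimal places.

P(Remote branch lost) [AND] = 0.43 × 0.44 × 0.45 = 0.085140
P(Control chain unavailable) [OR] = 1 − (1−0.05) × (1−0.08) × (1−0.085140) = 0.200412
P(Power feed unavailable) [OR] = 1 − (1−0.03) × (1−0.04) = 0.068800
P(Dam spillway gate fails to open) [OR] = 1 − (1−0.200412) × (1−0.068800) = 0.255424
Rounded to 4 decimal places: P(Dam spillway gate fails to open) ≈ 0.2554.

0.2554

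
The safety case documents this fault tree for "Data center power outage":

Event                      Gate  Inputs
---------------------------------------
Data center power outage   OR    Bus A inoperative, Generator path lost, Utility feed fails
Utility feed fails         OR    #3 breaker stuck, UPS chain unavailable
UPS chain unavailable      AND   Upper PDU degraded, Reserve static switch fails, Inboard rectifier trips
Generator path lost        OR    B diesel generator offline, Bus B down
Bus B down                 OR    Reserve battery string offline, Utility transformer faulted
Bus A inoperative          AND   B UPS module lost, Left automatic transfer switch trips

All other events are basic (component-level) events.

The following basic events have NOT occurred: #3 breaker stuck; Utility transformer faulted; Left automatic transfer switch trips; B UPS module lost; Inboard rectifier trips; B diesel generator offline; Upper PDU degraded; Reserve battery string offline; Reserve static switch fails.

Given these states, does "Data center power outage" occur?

No

Bus A inoperative [AND]: B UPS module lost=not, Left automatic transfer switch trips=not → not all inputs occur → does not occur.
Bus B down [OR]: Reserve battery string offline=not, Utility transformer faulted=not → no input occurs → does not occur.
Generator path lost [OR]: B diesel generator offline=not, Bus B down=not → no input occurs → does not occur.
UPS chain unavailable [AND]: Upper PDU degraded=not, Reserve static switch fails=not, Inboard rectifier trips=not → not all inputs occur → does not occur.
Utility feed fails [OR]: #3 breaker stuck=not, UPS chain unavailable=not → no input occurs → does not occur.
Data center power outage [OR]: Bus A inoperative=not, Generator path lost=not, Utility feed fails=not → no input occurs → does not occur.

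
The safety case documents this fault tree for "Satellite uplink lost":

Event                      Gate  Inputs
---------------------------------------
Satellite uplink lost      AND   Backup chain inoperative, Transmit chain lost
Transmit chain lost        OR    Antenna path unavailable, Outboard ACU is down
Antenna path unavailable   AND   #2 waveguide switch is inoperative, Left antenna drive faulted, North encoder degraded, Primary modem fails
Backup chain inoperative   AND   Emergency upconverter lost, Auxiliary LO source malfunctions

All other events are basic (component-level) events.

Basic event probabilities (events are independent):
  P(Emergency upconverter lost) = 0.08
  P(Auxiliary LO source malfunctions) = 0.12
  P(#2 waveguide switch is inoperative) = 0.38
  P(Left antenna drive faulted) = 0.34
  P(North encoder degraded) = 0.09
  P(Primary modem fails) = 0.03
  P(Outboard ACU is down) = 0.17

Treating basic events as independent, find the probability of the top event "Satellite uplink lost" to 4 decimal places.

P(Backup chain inoperative) [AND] = 0.08 × 0.12 = 0.009600
P(Antenna path unavailable) [AND] = 0.38 × 0.34 × 0.09 × 0.03 = 0.000349
P(Transmit chain lost) [OR] = 1 − (1−0.000349) × (1−0.17) = 0.170290
P(Satellite uplink lost) [AND] = 0.009600 × 0.170290 = 0.001635
Rounded to 4 decimal places: P(Satellite uplink lost) ≈ 0.0016.

0.0016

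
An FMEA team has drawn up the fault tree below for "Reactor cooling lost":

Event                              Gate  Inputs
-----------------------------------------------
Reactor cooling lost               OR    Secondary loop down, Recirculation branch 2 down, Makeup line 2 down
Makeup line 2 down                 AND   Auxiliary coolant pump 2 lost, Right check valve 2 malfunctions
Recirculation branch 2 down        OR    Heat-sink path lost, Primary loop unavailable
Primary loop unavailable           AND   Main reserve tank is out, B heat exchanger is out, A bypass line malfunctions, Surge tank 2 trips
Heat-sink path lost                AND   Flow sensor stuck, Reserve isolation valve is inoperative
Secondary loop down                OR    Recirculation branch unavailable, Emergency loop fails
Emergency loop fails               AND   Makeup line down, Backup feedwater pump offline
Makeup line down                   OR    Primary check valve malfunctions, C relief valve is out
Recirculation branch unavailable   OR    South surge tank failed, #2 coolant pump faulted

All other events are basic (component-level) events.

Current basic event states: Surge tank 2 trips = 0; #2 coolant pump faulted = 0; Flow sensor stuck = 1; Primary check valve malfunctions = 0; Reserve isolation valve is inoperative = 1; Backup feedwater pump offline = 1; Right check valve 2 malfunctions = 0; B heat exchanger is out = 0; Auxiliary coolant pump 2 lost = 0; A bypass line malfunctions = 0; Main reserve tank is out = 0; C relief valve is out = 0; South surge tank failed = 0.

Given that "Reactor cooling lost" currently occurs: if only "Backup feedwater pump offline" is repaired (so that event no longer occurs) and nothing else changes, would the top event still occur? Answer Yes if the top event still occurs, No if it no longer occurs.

Yes

Counterfactual: set "Backup feedwater pump offline" to not occurred.
Recirculation branch unavailable [OR]: South surge tank failed=not, #2 coolant pump faulted=not → no input occurs → does not occur.
Makeup line down [OR]: Primary check valve malfunctions=not, C relief valve is out=not → no input occurs → does not occur.
Emergency loop fails [AND]: Makeup line down=not, Backup feedwater pump offline=not → not all inputs occur → does not occur.
Secondary loop down [OR]: Recirculation branch unavailable=not, Emergency loop fails=not → no input occurs → does not occur.
Heat-sink path lost [AND]: Flow sensor stuck=occurs, Reserve isolation valve is inoperative=occurs → all inputs occur → occurs.
Primary loop unavailable [AND]: Main reserve tank is out=not, B heat exchanger is out=not, A bypass line malfunctions=not, Surge tank 2 trips=not → not all inputs occur → does not occur.
Recirculation branch 2 down [OR]: Heat-sink path lost=occurs, Primary loop unavailable=not → at least one input occurs → occurs.
Makeup line 2 down [AND]: Auxiliary coolant pump 2 lost=not, Right check valve 2 malfunctions=not → not all inputs occur → does not occur.
Reactor cooling lost [OR]: Secondary loop down=not, Recirculation branch 2 down=occurs, Makeup line 2 down=not → at least one input occurs → occurs.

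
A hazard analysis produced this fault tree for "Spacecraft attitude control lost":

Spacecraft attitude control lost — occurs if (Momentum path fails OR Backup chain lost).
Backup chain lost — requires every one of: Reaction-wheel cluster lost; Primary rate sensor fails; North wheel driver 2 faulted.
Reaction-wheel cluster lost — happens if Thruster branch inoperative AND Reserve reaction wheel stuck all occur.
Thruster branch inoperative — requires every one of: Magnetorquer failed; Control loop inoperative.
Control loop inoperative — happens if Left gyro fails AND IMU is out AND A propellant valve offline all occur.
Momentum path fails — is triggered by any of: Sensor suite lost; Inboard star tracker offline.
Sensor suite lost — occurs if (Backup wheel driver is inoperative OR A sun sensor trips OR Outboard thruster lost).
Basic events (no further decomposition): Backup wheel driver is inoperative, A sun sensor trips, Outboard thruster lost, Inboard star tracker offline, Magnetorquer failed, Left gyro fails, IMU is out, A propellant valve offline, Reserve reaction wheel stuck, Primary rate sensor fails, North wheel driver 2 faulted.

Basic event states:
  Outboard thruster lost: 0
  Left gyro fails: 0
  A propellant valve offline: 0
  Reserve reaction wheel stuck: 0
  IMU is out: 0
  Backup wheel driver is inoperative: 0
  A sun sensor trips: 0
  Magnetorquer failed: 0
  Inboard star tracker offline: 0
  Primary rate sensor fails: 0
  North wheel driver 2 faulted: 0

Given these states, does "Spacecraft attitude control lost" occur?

No

Sensor suite lost [OR]: Backup wheel driver is inoperative=not, A sun sensor trips=not, Outboard thruster lost=not → no input occurs → does not occur.
Momentum path fails [OR]: Sensor suite lost=not, Inboard star tracker offline=not → no input occurs → does not occur.
Control loop inoperative [AND]: Left gyro fails=not, IMU is out=not, A propellant valve offline=not → not all inputs occur → does not occur.
Thruster branch inoperative [AND]: Magnetorquer failed=not, Control loop inoperative=not → not all inputs occur → does not occur.
Reaction-wheel cluster lost [AND]: Thruster branch inoperative=not, Reserve reaction wheel stuck=not → not all inputs occur → does not occur.
Backup chain lost [AND]: Reaction-wheel cluster lost=not, Primary rate sensor fails=not, North wheel driver 2 faulted=not → not all inputs occur → does not occur.
Spacecraft attitude control lost [OR]: Momentum path fails=not, Backup chain lost=not → no input occurs → does not occur.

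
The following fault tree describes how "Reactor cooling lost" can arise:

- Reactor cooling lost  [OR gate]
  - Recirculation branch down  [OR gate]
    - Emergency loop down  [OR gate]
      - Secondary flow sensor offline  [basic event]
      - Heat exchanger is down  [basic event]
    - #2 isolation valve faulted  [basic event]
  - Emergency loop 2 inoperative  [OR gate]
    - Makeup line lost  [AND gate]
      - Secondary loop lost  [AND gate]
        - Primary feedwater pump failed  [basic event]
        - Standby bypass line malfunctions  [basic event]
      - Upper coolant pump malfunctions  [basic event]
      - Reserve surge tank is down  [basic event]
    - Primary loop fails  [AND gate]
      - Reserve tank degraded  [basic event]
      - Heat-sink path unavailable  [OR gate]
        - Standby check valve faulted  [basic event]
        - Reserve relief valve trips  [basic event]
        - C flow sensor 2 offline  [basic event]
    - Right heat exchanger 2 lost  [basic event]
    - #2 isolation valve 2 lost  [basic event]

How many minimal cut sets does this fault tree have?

Emergency loop down [OR]: union of children's cut sets → 2 cut set(s).
Recirculation branch down [OR]: union of children's cut sets → 3 cut set(s).
Secondary loop lost [AND]: one cut set from each child combined → 1 × 1 = 1 cut set(s).
Makeup line lost [AND]: one cut set from each child combined → 1 × 1 × 1 = 1 cut set(s).
Heat-sink path unavailable [OR]: union of children's cut sets → 3 cut set(s).
Primary loop fails [AND]: one cut set from each child combined → 1 × 3 = 3 cut set(s).
Emergency loop 2 inoperative [OR]: union of children's cut sets → 6 cut set(s).
Reactor cooling lost [OR]: union of children's cut sets → 9 cut set(s).
Minimal cut sets: {Secondary flow sensor offline}; {Heat exchanger is down}; {#2 isolation valve faulted}; {Primary feedwater pump failed, Reserve surge tank is down, Standby bypass line malfunctions, Upper coolant pump malfunctions}; {Reserve tank degraded, Standby check valve faulted}; {Reserve relief valve trips, Reserve tank degraded}; {C flow sensor 2 offline, Reserve tank degraded}; {Right heat exchanger 2 lost}; {#2 isolation valve 2 lost}.

9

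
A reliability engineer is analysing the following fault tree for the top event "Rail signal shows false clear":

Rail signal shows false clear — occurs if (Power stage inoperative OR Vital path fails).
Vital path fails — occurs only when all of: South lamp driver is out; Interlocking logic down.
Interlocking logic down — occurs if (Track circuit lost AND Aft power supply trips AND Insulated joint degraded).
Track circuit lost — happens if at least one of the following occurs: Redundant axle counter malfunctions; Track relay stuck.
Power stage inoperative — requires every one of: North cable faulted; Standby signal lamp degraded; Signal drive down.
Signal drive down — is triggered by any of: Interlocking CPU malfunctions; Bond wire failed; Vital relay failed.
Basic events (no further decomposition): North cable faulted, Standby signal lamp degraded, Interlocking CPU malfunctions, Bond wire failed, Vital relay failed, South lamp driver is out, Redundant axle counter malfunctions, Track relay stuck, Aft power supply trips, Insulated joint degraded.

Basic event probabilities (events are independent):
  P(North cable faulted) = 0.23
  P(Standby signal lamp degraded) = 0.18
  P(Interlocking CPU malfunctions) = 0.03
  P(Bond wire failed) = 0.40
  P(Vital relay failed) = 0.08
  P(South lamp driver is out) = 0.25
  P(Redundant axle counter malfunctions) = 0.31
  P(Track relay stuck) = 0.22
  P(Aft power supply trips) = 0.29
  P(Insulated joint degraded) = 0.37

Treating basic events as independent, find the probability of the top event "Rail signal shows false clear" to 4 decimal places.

0.0314

P(Signal drive down) [OR] = 1 − (1−0.03) × (1−0.40) × (1−0.08) = 0.464560
P(Power stage inoperative) [AND] = 0.23 × 0.18 × 0.464560 = 0.019233
P(Track circuit lost) [OR] = 1 − (1−0.31) × (1−0.22) = 0.461800
P(Interlocking logic down) [AND] = 0.461800 × 0.29 × 0.37 = 0.049551
P(Vital path fails) [AND] = 0.25 × 0.049551 = 0.012388
P(Rail signal shows false clear) [OR] = 1 − (1−0.019233) × (1−0.012388) = 0.031383
Rounded to 4 decimal places: P(Rail signal shows false clear) ≈ 0.0314.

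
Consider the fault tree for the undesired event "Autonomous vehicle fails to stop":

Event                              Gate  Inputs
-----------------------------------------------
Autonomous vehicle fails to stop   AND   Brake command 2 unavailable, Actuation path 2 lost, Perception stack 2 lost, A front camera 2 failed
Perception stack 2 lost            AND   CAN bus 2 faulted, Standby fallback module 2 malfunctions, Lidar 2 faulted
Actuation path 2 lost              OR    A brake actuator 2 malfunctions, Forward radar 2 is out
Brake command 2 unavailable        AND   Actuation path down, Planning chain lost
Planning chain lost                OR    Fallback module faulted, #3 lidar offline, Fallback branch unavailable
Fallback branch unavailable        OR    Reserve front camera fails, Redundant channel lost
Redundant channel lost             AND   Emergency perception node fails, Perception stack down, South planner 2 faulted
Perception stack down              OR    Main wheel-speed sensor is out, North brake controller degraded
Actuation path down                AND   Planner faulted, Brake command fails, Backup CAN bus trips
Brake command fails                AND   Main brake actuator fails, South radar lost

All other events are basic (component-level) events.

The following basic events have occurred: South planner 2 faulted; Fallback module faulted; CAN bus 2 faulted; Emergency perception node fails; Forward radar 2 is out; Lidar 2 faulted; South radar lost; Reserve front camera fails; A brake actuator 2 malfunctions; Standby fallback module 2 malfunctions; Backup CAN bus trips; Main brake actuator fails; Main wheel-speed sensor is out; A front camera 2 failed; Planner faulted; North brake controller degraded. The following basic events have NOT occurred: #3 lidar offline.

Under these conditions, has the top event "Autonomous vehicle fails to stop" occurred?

Yes

Brake command fails [AND]: Main brake actuator fails=occurs, South radar lost=occurs → all inputs occur → occurs.
Actuation path down [AND]: Planner faulted=occurs, Brake command fails=occurs, Backup CAN bus trips=occurs → all inputs occur → occurs.
Perception stack down [OR]: Main wheel-speed sensor is out=occurs, North brake controller degraded=occurs → at least one input occurs → occurs.
Redundant channel lost [AND]: Emergency perception node fails=occurs, Perception stack down=occurs, South planner 2 faulted=occurs → all inputs occur → occurs.
Fallback branch unavailable [OR]: Reserve front camera fails=occurs, Redundant channel lost=occurs → at least one input occurs → occurs.
Planning chain lost [OR]: Fallback module faulted=occurs, #3 lidar offline=not, Fallback branch unavailable=occurs → at least one input occurs → occurs.
Brake command 2 unavailable [AND]: Actuation path down=occurs, Planning chain lost=occurs → all inputs occur → occurs.
Actuation path 2 lost [OR]: A brake actuator 2 malfunctions=occurs, Forward radar 2 is out=occurs → at least one input occurs → occurs.
Perception stack 2 lost [AND]: CAN bus 2 faulted=occurs, Standby fallback module 2 malfunctions=occurs, Lidar 2 faulted=occurs → all inputs occur → occurs.
Autonomous vehicle fails to stop [AND]: Brake command 2 unavailable=occurs, Actuation path 2 lost=occurs, Perception stack 2 lost=occurs, A front camera 2 failed=occurs → all inputs occur → occurs.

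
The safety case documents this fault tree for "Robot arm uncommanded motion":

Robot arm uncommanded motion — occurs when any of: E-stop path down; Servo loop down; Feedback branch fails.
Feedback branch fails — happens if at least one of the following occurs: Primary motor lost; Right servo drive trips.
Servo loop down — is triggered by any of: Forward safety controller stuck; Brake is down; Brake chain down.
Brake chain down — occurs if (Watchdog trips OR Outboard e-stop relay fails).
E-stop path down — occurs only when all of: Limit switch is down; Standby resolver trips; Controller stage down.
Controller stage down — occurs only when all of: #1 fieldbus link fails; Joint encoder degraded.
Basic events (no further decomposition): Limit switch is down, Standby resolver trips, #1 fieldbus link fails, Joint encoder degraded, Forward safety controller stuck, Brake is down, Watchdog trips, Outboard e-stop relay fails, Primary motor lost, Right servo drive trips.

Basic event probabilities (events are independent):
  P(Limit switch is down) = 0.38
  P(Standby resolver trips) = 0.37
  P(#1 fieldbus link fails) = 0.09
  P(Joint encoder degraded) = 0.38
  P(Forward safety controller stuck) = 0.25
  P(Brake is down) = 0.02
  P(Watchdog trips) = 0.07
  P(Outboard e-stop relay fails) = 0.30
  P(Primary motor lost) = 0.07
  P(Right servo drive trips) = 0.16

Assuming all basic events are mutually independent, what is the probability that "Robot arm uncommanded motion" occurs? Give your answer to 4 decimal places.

P(Controller stage down) [AND] = 0.09 × 0.38 = 0.034200
P(E-stop path down) [AND] = 0.38 × 0.37 × 0.034200 = 0.004809
P(Brake chain down) [OR] = 1 − (1−0.07) × (1−0.30) = 0.349000
P(Servo loop down) [OR] = 1 − (1−0.25) × (1−0.02) × (1−0.349000) = 0.521515
P(Feedback branch fails) [OR] = 1 − (1−0.07) × (1−0.16) = 0.218800
P(Robot arm uncommanded motion) [OR] = 1 − (1−0.004809) × (1−0.521515) × (1−0.218800) = 0.628005
Rounded to 4 decimal places: P(Robot arm uncommanded motion) ≈ 0.6280.

0.6280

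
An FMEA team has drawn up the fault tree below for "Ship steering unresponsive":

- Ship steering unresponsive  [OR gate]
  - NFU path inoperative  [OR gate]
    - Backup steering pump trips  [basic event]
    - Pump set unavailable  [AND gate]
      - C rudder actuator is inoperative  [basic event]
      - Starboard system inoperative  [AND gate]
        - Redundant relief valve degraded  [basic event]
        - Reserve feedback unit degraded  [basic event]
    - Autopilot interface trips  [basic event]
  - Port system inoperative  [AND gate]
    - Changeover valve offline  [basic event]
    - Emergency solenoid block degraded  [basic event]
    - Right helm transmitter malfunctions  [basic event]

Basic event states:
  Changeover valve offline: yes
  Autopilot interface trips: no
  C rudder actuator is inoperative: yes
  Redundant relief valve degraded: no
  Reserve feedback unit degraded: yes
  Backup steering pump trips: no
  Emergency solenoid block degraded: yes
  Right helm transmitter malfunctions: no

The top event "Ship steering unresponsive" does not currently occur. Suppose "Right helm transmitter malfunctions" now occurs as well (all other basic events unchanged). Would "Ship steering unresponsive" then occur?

Yes

Counterfactual: set "Right helm transmitter malfunctions" to occurred.
Starboard system inoperative [AND]: Redundant relief valve degraded=not, Reserve feedback unit degraded=occurs → not all inputs occur → does not occur.
Pump set unavailable [AND]: C rudder actuator is inoperative=occurs, Starboard system inoperative=not → not all inputs occur → does not occur.
NFU path inoperative [OR]: Backup steering pump trips=not, Pump set unavailable=not, Autopilot interface trips=not → no input occurs → does not occur.
Port system inoperative [AND]: Changeover valve offline=occurs, Emergency solenoid block degraded=occurs, Right helm transmitter malfunctions=occurs → all inputs occur → occurs.
Ship steering unresponsive [OR]: NFU path inoperative=not, Port system inoperative=occurs → at least one input occurs → occurs.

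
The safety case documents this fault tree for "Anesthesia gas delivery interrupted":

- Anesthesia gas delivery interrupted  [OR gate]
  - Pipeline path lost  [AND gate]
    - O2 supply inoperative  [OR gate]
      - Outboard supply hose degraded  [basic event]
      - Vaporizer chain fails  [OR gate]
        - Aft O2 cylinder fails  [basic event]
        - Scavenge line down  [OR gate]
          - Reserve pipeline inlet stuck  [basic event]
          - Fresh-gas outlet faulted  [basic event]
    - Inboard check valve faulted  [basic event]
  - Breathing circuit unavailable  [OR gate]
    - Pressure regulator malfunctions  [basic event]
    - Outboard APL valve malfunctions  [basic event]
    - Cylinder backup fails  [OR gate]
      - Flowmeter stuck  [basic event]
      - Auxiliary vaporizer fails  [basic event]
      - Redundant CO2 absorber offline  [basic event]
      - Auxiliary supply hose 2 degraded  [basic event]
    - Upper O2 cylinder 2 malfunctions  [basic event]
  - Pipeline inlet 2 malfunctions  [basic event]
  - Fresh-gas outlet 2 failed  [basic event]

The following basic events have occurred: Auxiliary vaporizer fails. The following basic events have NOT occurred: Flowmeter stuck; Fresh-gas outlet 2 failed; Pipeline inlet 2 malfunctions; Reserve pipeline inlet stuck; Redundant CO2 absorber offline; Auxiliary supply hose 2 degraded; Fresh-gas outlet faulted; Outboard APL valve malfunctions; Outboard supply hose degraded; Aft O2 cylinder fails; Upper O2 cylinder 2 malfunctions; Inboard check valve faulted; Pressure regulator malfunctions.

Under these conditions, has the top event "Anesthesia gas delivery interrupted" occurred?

Scavenge line down [OR]: Reserve pipeline inlet stuck=not, Fresh-gas outlet faulted=not → no input occurs → does not occur.
Vaporizer chain fails [OR]: Aft O2 cylinder fails=not, Scavenge line down=not → no input occurs → does not occur.
O2 supply inoperative [OR]: Outboard supply hose degraded=not, Vaporizer chain fails=not → no input occurs → does not occur.
Pipeline path lost [AND]: O2 supply inoperative=not, Inboard check valve faulted=not → not all inputs occur → does not occur.
Cylinder backup fails [OR]: Flowmeter stuck=not, Auxiliary vaporizer fails=occurs, Redundant CO2 absorber offline=not, Auxiliary supply hose 2 degraded=not → at least one input occurs → occurs.
Breathing circuit unavailable [OR]: Pressure regulator malfunctions=not, Outboard APL valve malfunctions=not, Cylinder backup fails=occurs, Upper O2 cylinder 2 malfunctions=not → at least one input occurs → occurs.
Anesthesia gas delivery interrupted [OR]: Pipeline path lost=not, Breathing circuit unavailable=occurs, Pipeline inlet 2 malfunctions=not, Fresh-gas outlet 2 failed=not → at least one input occurs → occurs.

Yes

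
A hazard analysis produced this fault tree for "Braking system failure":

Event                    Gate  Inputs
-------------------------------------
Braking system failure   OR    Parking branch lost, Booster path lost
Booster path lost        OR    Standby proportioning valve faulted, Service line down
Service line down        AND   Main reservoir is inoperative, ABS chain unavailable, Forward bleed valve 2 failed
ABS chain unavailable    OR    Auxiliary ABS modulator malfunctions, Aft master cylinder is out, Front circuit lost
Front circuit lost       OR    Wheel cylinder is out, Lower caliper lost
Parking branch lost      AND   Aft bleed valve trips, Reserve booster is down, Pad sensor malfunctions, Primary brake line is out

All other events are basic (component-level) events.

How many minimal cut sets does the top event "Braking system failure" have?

Parking branch lost [AND]: one cut set from each child combined → 1 × 1 × 1 × 1 = 1 cut set(s).
Front circuit lost [OR]: union of children's cut sets → 2 cut set(s).
ABS chain unavailable [OR]: union of children's cut sets → 4 cut set(s).
Service line down [AND]: one cut set from each child combined → 1 × 4 × 1 = 4 cut set(s).
Booster path lost [OR]: union of children's cut sets → 5 cut set(s).
Braking system failure [OR]: union of children's cut sets → 6 cut set(s).
Minimal cut sets: {Aft bleed valve trips, Pad sensor malfunctions, Primary brake line is out, Reserve booster is down}; {Standby proportioning valve faulted}; {Auxiliary ABS modulator malfunctions, Forward bleed valve 2 failed, Main reservoir is inoperative}; {Aft master cylinder is out, Forward bleed valve 2 failed, Main reservoir is inoperative}; {Forward bleed valve 2 failed, Main reservoir is inoperative, Wheel cylinder is out}; {Forward bleed valve 2 failed, Lower caliper lost, Main reservoir is inoperative}.

6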